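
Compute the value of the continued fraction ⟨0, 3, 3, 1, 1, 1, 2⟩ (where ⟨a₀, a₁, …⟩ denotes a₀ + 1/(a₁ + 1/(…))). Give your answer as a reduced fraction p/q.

29/95

Work from the innermost term outward:
Start with 2.
1 + 1/(2/1) = 1 + 1/2 = 3/2
1 + 1/(3/2) = 1 + 2/3 = 5/3
1 + 1/(5/3) = 1 + 3/5 = 8/5
3 + 1/(8/5) = 3 + 5/8 = 29/8
3 + 1/(29/8) = 3 + 8/29 = 95/29
0 + 1/(95/29) = 0 + 29/95 = 29/95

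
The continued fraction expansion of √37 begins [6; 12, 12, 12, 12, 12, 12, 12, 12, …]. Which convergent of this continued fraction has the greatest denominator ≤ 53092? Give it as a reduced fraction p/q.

128766/21169

List convergents until the denominator exceeds the bound:
a_0 = 6: 6/1  (≤ bound)
a_1 = 12: 73/12  (≤ bound)
a_2 = 12: 882/145  (≤ bound)
a_3 = 12: 10657/1752  (≤ bound)
a_4 = 12: 128766/21169  (≤ bound)
a_5 = 12: 1555849/255780  (> 53092, stop)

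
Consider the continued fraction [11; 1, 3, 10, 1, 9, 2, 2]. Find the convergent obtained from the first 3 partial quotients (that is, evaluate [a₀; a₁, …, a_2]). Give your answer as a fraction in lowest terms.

47/4

a_0 = 11: 11/1
a_1 = 1: 12/1
a_2 = 3: 47/4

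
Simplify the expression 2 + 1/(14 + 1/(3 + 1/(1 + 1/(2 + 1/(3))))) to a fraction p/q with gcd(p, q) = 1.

1093/528

a_0 = 2: 2/1
a_1 = 14: 29/14
a_2 = 3: 89/43
a_3 = 1: 118/57
a_4 = 2: 325/157
a_5 = 3: 1093/528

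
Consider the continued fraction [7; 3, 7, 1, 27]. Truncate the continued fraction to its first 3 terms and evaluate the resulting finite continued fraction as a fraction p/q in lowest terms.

Start with 7.
3 + 1/(7/1) = 3 + 1/7 = 22/7
7 + 1/(22/7) = 7 + 7/22 = 161/22

161/22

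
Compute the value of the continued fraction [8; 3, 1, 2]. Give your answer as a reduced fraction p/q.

Start with 2.
1 + 1/(2/1) = 1 + 1/2 = 3/2
3 + 1/(3/2) = 3 + 2/3 = 11/3
8 + 1/(11/3) = 8 + 3/11 = 91/11

91/11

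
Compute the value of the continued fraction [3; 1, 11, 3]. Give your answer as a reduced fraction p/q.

145/37

Compute successive convergents:
a_0 = 3: 3/1
a_1 = 1: 4/1
a_2 = 11: 47/12
a_3 = 3: 145/37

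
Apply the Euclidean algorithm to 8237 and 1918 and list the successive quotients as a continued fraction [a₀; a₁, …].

Repeatedly divide and take the remainder:
⌊8237/1918⌋ = 4, remainder 565
⌊1918/565⌋ = 3, remainder 223
⌊565/223⌋ = 2, remainder 119
⌊223/119⌋ = 1, remainder 104
⌊119/104⌋ = 1, remainder 15
⌊104/15⌋ = 6, remainder 14
⌊15/14⌋ = 1, remainder 1
⌊14/1⌋ = 14, remainder 0

[4; 3, 2, 1, 1, 6, 1, 14]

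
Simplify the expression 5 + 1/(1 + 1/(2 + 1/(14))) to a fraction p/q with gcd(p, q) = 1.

Use the convergent recurrence hₖ = aₖ·hₖ₋₁ + hₖ₋₂ (and likewise for the denominators kₖ):
a_0 = 5: 5/1
a_1 = 1: 6/1
a_2 = 2: 17/3
a_3 = 14: 244/43

244/43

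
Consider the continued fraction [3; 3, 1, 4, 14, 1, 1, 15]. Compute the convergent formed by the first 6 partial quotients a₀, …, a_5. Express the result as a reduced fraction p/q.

943/289

Start with 1.
14 + 1/(1/1) = 14 + 1/1 = 15/1
4 + 1/(15/1) = 4 + 1/15 = 61/15
1 + 1/(61/15) = 1 + 15/61 = 76/61
3 + 1/(76/61) = 3 + 61/76 = 289/76
3 + 1/(289/76) = 3 + 76/289 = 943/289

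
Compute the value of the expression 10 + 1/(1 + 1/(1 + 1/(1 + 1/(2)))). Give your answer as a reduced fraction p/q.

a_0 = 10: 10/1
a_1 = 1: 11/1
a_2 = 1: 21/2
a_3 = 1: 32/3
a_4 = 2: 85/8

85/8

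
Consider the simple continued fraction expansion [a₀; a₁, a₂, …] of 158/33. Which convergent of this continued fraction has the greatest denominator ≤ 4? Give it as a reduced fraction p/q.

19/4

List convergents until the denominator exceeds the bound:
a_0 = 4: 4/1  (≤ bound)
a_1 = 1: 5/1  (≤ bound)
a_2 = 3: 19/4  (≤ bound)
a_3 = 1: 24/5  (> 4, stop)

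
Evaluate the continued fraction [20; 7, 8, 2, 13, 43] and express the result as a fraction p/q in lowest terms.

1414084/70211

a_0 = 20: 20/1
a_1 = 7: 141/7
a_2 = 8: 1148/57
a_3 = 2: 2437/121
a_4 = 13: 32829/1630
a_5 = 43: 1414084/70211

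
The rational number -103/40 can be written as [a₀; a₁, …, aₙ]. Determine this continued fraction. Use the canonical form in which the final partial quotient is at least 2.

[-3; 2, 2, 1, 5]

Repeatedly divide and take the remainder:
-103 ÷ 40 → quotient -3, remainder 17
40 ÷ 17 → quotient 2, remainder 6
17 ÷ 6 → quotient 2, remainder 5
6 ÷ 5 → quotient 1, remainder 1
5 ÷ 1 → quotient 5, remainder 0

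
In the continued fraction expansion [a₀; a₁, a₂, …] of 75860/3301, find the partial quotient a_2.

51

⌊75860/3301⌋ = 22, remainder 3238
⌊3301/3238⌋ = 1, remainder 63
⌊3238/63⌋ = 51, remainder 25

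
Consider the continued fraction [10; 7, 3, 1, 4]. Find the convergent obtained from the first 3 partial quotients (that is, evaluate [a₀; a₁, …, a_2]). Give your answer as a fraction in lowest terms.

a_0 = 10: 10/1
a_1 = 7: 71/7
a_2 = 3: 223/22

223/22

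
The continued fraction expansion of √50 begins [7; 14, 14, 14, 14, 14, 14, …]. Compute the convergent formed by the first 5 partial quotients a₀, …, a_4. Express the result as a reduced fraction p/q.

Start with 14.
14 + 1/(14/1) = 14 + 1/14 = 197/14
14 + 1/(197/14) = 14 + 14/197 = 2772/197
14 + 1/(2772/197) = 14 + 197/2772 = 39005/2772
7 + 1/(39005/2772) = 7 + 2772/39005 = 275807/39005

275807/39005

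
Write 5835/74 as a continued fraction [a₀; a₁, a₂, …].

⌊5835/74⌋ = 78, remainder 63
⌊74/63⌋ = 1, remainder 11
⌊63/11⌋ = 5, remainder 8
⌊11/8⌋ = 1, remainder 3
⌊8/3⌋ = 2, remainder 2
⌊3/2⌋ = 1, remainder 1
⌊2/1⌋ = 2, remainder 0

[78; 1, 5, 1, 2, 1, 2]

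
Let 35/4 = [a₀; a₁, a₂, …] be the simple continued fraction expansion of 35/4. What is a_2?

3

35 = 8·4 + 3, so a_0 = 8
4 = 1·3 + 1, so a_1 = 1
3 = 3·1 + 0, so a_2 = 3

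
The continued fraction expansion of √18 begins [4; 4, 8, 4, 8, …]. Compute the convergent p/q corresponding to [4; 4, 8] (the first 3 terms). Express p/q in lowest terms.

a_0 = 4: 4/1
a_1 = 4: 17/4
a_2 = 8: 140/33

140/33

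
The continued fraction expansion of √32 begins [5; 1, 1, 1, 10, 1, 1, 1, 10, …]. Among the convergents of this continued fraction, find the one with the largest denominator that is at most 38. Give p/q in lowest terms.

198/35

a_0 = 5: 5/1  (≤ bound)
a_1 = 1: 6/1  (≤ bound)
a_2 = 1: 11/2  (≤ bound)
a_3 = 1: 17/3  (≤ bound)
a_4 = 10: 181/32  (≤ bound)
a_5 = 1: 198/35  (≤ bound)
a_6 = 1: 379/67  (> 38, stop)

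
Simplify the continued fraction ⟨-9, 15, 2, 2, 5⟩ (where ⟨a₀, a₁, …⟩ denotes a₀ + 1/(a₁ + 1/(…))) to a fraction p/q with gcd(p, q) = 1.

-3717/416

a_0 = -9: -9/1
a_1 = 15: -134/15
a_2 = 2: -277/31
a_3 = 2: -688/77
a_4 = 5: -3717/416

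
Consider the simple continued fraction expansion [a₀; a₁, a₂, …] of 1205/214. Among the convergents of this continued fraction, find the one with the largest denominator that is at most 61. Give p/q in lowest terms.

a_0 = 5: 5/1  (≤ bound)
a_1 = 1: 6/1  (≤ bound)
a_2 = 1: 11/2  (≤ bound)
a_3 = 1: 17/3  (≤ bound)
a_4 = 2: 45/8  (≤ bound)
a_5 = 2: 107/19  (≤ bound)
a_6 = 3: 366/65  (> 61, stop)

107/19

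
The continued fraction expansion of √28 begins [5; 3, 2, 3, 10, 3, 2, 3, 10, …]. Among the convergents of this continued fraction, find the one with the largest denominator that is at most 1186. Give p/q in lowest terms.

a_0 = 5: 5/1  (≤ bound)
a_1 = 3: 16/3  (≤ bound)
a_2 = 2: 37/7  (≤ bound)
a_3 = 3: 127/24  (≤ bound)
a_4 = 10: 1307/247  (≤ bound)
a_5 = 3: 4048/765  (≤ bound)
a_6 = 2: 9403/1777  (> 1186, stop)

4048/765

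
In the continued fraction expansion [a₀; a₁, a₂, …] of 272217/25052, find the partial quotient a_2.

6

Run the Euclidean algorithm, recording each quotient:
⌊272217/25052⌋ = 10, remainder 21697
⌊25052/21697⌋ = 1, remainder 3355
⌊21697/3355⌋ = 6, remainder 1567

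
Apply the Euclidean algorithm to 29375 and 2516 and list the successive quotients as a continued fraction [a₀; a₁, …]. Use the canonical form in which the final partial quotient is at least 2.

[11; 1, 2, 12, 1, 1, 3, 9]

29375 = 11·2516 + 1699, so a_0 = 11
2516 = 1·1699 + 817, so a_1 = 1
1699 = 2·817 + 65, so a_2 = 2
817 = 12·65 + 37, so a_3 = 12
65 = 1·37 + 28, so a_4 = 1
37 = 1·28 + 9, so a_5 = 1
28 = 3·9 + 1, so a_6 = 3
9 = 9·1 + 0, so a_7 = 9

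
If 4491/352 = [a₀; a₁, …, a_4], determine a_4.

4491 = 12·352 + 267, so a_0 = 12
352 = 1·267 + 85, so a_1 = 1
267 = 3·85 + 12, so a_2 = 3
85 = 7·12 + 1, so a_3 = 7
12 = 12·1 + 0, so a_4 = 12

12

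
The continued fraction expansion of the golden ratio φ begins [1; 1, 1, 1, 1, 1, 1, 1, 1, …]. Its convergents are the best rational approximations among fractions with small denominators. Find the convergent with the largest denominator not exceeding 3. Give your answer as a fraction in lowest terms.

List convergents until the denominator exceeds the bound:
a_0 = 1: 1/1  (≤ bound)
a_1 = 1: 2/1  (≤ bound)
a_2 = 1: 3/2  (≤ bound)
a_3 = 1: 5/3  (≤ bound)
a_4 = 1: 8/5  (> 3, stop)

5/3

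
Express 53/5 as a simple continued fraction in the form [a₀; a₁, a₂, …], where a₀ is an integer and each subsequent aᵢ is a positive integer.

[10; 1, 1, 2]

53 ÷ 5 → quotient 10, remainder 3
5 ÷ 3 → quotient 1, remainder 2
3 ÷ 2 → quotient 1, remainder 1
2 ÷ 1 → quotient 2, remainder 0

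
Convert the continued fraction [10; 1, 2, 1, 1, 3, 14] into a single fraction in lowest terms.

3827/357

Start with 14.
3 + 1/(14/1) = 3 + 1/14 = 43/14
1 + 1/(43/14) = 1 + 14/43 = 57/43
1 + 1/(57/43) = 1 + 43/57 = 100/57
2 + 1/(100/57) = 2 + 57/100 = 257/100
1 + 1/(257/100) = 1 + 100/257 = 357/257
10 + 1/(357/257) = 10 + 257/357 = 3827/357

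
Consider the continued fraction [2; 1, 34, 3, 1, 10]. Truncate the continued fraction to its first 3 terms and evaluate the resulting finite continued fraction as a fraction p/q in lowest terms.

Start with 34.
1 + 1/(34/1) = 1 + 1/34 = 35/34
2 + 1/(35/34) = 2 + 34/35 = 104/35

104/35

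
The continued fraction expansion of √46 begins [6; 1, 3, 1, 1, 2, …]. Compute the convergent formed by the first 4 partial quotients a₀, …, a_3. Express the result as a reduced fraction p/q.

a_0 = 6: 6/1
a_1 = 1: 7/1
a_2 = 3: 27/4
a_3 = 1: 34/5

34/5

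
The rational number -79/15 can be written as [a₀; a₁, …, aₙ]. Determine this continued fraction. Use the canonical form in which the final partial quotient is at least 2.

[-6; 1, 2, 1, 3]

-79 ÷ 15 → quotient -6, remainder 11
15 ÷ 11 → quotient 1, remainder 4
11 ÷ 4 → quotient 2, remainder 3
4 ÷ 3 → quotient 1, remainder 1
3 ÷ 1 → quotient 3, remainder 0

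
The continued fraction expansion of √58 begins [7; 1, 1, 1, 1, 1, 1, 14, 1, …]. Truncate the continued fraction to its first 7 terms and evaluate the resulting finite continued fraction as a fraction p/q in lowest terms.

a_0 = 7: 7/1
a_1 = 1: 8/1
a_2 = 1: 15/2
a_3 = 1: 23/3
a_4 = 1: 38/5
a_5 = 1: 61/8
a_6 = 1: 99/13

99/13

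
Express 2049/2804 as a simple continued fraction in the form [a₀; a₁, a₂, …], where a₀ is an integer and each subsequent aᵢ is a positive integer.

[0; 1, 2, 1, 2, 2, 53, 2]

Repeatedly divide and take the remainder:
2049 = 0·2804 + 2049, so a_0 = 0
2804 = 1·2049 + 755, so a_1 = 1
2049 = 2·755 + 539, so a_2 = 2
755 = 1·539 + 216, so a_3 = 1
539 = 2·216 + 107, so a_4 = 2
216 = 2·107 + 2, so a_5 = 2
107 = 53·2 + 1, so a_6 = 53
2 = 2·1 + 0, so a_7 = 2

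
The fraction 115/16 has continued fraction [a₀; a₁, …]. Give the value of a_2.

115 ÷ 16 → quotient 7, remainder 3
16 ÷ 3 → quotient 5, remainder 1
3 ÷ 1 → quotient 3, remainder 0

3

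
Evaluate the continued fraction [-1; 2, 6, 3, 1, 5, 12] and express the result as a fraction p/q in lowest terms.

-2033/3786

Build up convergents one term at a time:
a_0 = -1: -1/1
a_1 = 2: -1/2
a_2 = 6: -7/13
a_3 = 3: -22/41
a_4 = 1: -29/54
a_5 = 5: -167/311
a_6 = 12: -2033/3786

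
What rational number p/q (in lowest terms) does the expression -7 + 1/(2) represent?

Collapse the nested fraction from the inside out:
Start with 2.
-7 + 1/(2/1) = -7 + 1/2 = -13/2

-13/2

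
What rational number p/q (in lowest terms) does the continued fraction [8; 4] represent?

33/4

Use the convergent recurrence hₖ = aₖ·hₖ₋₁ + hₖ₋₂ (and likewise for the denominators kₖ):
a_0 = 8: 8/1
a_1 = 4: 33/4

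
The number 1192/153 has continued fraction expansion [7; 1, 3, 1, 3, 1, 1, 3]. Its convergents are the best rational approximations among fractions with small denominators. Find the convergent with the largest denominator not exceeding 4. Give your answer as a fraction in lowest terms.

List convergents until the denominator exceeds the bound:
a_0 = 7: 7/1  (≤ bound)
a_1 = 1: 8/1  (≤ bound)
a_2 = 3: 31/4  (≤ bound)
a_3 = 1: 39/5  (> 4, stop)

31/4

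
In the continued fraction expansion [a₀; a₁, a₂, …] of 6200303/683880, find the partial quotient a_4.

Run the Euclidean algorithm, recording each quotient:
6200303 = 9·683880 + 45383, so a_0 = 9
683880 = 15·45383 + 3135, so a_1 = 15
45383 = 14·3135 + 1493, so a_2 = 14
3135 = 2·1493 + 149, so a_3 = 2
1493 = 10·149 + 3, so a_4 = 10

10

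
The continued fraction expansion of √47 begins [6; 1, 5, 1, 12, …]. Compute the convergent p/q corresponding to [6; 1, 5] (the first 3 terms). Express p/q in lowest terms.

Use the convergent recurrence hₖ = aₖ·hₖ₋₁ + hₖ₋₂ (and likewise for the denominators kₖ):
a_0 = 6: 6/1
a_1 = 1: 7/1
a_2 = 5: 41/6

41/6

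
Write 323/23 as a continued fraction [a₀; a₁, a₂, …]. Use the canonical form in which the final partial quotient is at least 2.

[14; 23]

323 = 14·23 + 1, so a_0 = 14
23 = 23·1 + 0, so a_1 = 23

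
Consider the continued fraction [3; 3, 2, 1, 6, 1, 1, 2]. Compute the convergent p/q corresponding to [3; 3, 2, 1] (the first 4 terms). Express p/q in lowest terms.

33/10

Compute successive convergents:
a_0 = 3: 3/1
a_1 = 3: 10/3
a_2 = 2: 23/7
a_3 = 1: 33/10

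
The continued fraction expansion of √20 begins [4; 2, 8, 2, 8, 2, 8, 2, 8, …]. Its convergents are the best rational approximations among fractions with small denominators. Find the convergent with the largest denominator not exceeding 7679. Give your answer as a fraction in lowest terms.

List convergents until the denominator exceeds the bound:
a_0 = 4: 4/1  (≤ bound)
a_1 = 2: 9/2  (≤ bound)
a_2 = 8: 76/17  (≤ bound)
a_3 = 2: 161/36  (≤ bound)
a_4 = 8: 1364/305  (≤ bound)
a_5 = 2: 2889/646  (≤ bound)
a_6 = 8: 24476/5473  (≤ bound)
a_7 = 2: 51841/11592  (> 7679, stop)

24476/5473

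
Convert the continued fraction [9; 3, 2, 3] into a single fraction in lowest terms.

Start with 3.
2 + 1/(3/1) = 2 + 1/3 = 7/3
3 + 1/(7/3) = 3 + 3/7 = 24/7
9 + 1/(24/7) = 9 + 7/24 = 223/24

223/24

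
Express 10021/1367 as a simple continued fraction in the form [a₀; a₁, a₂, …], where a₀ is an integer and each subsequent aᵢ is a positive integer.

[7; 3, 41, 11]

10021 ÷ 1367 → quotient 7, remainder 452
1367 ÷ 452 → quotient 3, remainder 11
452 ÷ 11 → quotient 41, remainder 1
11 ÷ 1 → quotient 11, remainder 0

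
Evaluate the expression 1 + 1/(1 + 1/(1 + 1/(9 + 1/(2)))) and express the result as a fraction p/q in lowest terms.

61/40

Start with 2.
9 + 1/(2/1) = 9 + 1/2 = 19/2
1 + 1/(19/2) = 1 + 2/19 = 21/19
1 + 1/(21/19) = 1 + 19/21 = 40/21
1 + 1/(40/21) = 1 + 21/40 = 61/40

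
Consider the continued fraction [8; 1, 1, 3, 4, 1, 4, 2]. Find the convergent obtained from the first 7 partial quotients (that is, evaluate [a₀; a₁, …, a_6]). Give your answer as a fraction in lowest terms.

Start with 4.
1 + 1/(4/1) = 1 + 1/4 = 5/4
4 + 1/(5/4) = 4 + 4/5 = 24/5
3 + 1/(24/5) = 3 + 5/24 = 77/24
1 + 1/(77/24) = 1 + 24/77 = 101/77
1 + 1/(101/77) = 1 + 77/101 = 178/101
8 + 1/(178/101) = 8 + 101/178 = 1525/178

1525/178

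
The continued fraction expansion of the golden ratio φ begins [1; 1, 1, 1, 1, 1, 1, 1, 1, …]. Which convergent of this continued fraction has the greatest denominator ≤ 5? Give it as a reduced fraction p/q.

List convergents until the denominator exceeds the bound:
a_0 = 1: 1/1  (≤ bound)
a_1 = 1: 2/1  (≤ bound)
a_2 = 1: 3/2  (≤ bound)
a_3 = 1: 5/3  (≤ bound)
a_4 = 1: 8/5  (≤ bound)
a_5 = 1: 13/8  (> 5, stop)

8/5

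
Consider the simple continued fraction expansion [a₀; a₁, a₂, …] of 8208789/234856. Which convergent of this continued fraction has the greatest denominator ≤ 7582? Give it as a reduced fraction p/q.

a_0 = 34: 34/1  (≤ bound)
a_1 = 1: 35/1  (≤ bound)
a_2 = 20: 734/21  (≤ bound)
a_3 = 42: 30863/883  (≤ bound)
a_4 = 6: 185912/5319  (≤ bound)
a_5 = 2: 402687/11521  (> 7582, stop)

185912/5319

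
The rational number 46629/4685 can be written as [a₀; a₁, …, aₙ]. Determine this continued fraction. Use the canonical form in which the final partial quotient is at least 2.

Repeatedly divide and take the remainder:
46629 ÷ 4685 → quotient 9, remainder 4464
4685 ÷ 4464 → quotient 1, remainder 221
4464 ÷ 221 → quotient 20, remainder 44
221 ÷ 44 → quotient 5, remainder 1
44 ÷ 1 → quotient 44, remainder 0

[9; 1, 20, 5, 44]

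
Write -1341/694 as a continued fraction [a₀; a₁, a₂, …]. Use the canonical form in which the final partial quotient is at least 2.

-1341 ÷ 694 → quotient -2, remainder 47
694 ÷ 47 → quotient 14, remainder 36
47 ÷ 36 → quotient 1, remainder 11
36 ÷ 11 → quotient 3, remainder 3
11 ÷ 3 → quotient 3, remainder 2
3 ÷ 2 → quotient 1, remainder 1
2 ÷ 1 → quotient 2, remainder 0

[-2; 14, 1, 3, 3, 1, 2]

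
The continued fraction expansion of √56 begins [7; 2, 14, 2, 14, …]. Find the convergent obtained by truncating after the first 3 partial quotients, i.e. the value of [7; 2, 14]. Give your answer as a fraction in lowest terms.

Start with 14.
2 + 1/(14/1) = 2 + 1/14 = 29/14
7 + 1/(29/14) = 7 + 14/29 = 217/29

217/29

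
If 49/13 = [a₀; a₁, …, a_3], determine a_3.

Apply division with remainder until the remainder is 0:
49 ÷ 13 → quotient 3, remainder 10
13 ÷ 10 → quotient 1, remainder 3
10 ÷ 3 → quotient 3, remainder 1
3 ÷ 1 → quotient 3, remainder 0

3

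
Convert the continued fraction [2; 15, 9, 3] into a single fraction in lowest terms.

874/423

Compute successive convergents:
a_0 = 2: 2/1
a_1 = 15: 31/15
a_2 = 9: 281/136
a_3 = 3: 874/423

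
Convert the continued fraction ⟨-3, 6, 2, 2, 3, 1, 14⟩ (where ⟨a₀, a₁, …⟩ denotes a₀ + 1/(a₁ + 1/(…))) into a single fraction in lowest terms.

-5924/2083

Start with 14.
1 + 1/(14/1) = 1 + 1/14 = 15/14
3 + 1/(15/14) = 3 + 14/15 = 59/15
2 + 1/(59/15) = 2 + 15/59 = 133/59
2 + 1/(133/59) = 2 + 59/133 = 325/133
6 + 1/(325/133) = 6 + 133/325 = 2083/325
-3 + 1/(2083/325) = -3 + 325/2083 = -5924/2083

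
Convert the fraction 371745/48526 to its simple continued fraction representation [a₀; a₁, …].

[7; 1, 1, 1, 18, 13, 13, 5]

371745 ÷ 48526 → quotient 7, remainder 32063
48526 ÷ 32063 → quotient 1, remainder 16463
32063 ÷ 16463 → quotient 1, remainder 15600
16463 ÷ 15600 → quotient 1, remainder 863
15600 ÷ 863 → quotient 18, remainder 66
863 ÷ 66 → quotient 13, remainder 5
66 ÷ 5 → quotient 13, remainder 1
5 ÷ 1 → quotient 5, remainder 0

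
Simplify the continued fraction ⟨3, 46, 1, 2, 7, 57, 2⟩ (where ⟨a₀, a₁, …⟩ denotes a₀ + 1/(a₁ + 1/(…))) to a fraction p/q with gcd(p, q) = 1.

a_0 = 3: 3/1
a_1 = 46: 139/46
a_2 = 1: 142/47
a_3 = 2: 423/140
a_4 = 7: 3103/1027
a_5 = 57: 177294/58679
a_6 = 2: 357691/118385

357691/118385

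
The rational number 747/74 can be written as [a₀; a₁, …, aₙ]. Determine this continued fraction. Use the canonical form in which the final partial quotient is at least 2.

[10; 10, 1, 1, 3]

747 ÷ 74 → quotient 10, remainder 7
74 ÷ 7 → quotient 10, remainder 4
7 ÷ 4 → quotient 1, remainder 3
4 ÷ 3 → quotient 1, remainder 1
3 ÷ 1 → quotient 3, remainder 0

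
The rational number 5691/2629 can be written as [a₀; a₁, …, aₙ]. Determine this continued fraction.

5691 ÷ 2629 → quotient 2, remainder 433
2629 ÷ 433 → quotient 6, remainder 31
433 ÷ 31 → quotient 13, remainder 30
31 ÷ 30 → quotient 1, remainder 1
30 ÷ 1 → quotient 30, remainder 0

[2; 6, 13, 1, 30]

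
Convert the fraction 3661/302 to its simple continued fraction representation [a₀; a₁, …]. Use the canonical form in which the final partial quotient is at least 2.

Repeatedly divide and take the remainder:
⌊3661/302⌋ = 12, remainder 37
⌊302/37⌋ = 8, remainder 6
⌊37/6⌋ = 6, remainder 1
⌊6/1⌋ = 6, remainder 0

[12; 8, 6, 6]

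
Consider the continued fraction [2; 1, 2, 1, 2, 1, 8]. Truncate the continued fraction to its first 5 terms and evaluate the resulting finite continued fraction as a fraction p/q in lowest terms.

Start with 2.
1 + 1/(2/1) = 1 + 1/2 = 3/2
2 + 1/(3/2) = 2 + 2/3 = 8/3
1 + 1/(8/3) = 1 + 3/8 = 11/8
2 + 1/(11/8) = 2 + 8/11 = 30/11

30/11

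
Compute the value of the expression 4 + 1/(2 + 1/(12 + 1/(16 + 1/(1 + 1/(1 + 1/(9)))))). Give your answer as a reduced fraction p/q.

35339/7888

Start with 9.
1 + 1/(9/1) = 1 + 1/9 = 10/9
1 + 1/(10/9) = 1 + 9/10 = 19/10
16 + 1/(19/10) = 16 + 10/19 = 314/19
12 + 1/(314/19) = 12 + 19/314 = 3787/314
2 + 1/(3787/314) = 2 + 314/3787 = 7888/3787
4 + 1/(7888/3787) = 4 + 3787/7888 = 35339/7888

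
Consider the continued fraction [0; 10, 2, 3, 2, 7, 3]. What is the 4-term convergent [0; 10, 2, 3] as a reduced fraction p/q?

7/73

Use the convergent recurrence hₖ = aₖ·hₖ₋₁ + hₖ₋₂ (and likewise for the denominators kₖ):
a_0 = 0: 0/1
a_1 = 10: 1/10
a_2 = 2: 2/21
a_3 = 3: 7/73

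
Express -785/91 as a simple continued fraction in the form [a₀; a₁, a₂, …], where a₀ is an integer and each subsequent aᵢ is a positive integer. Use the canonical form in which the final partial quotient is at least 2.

-785 ÷ 91 → quotient -9, remainder 34
91 ÷ 34 → quotient 2, remainder 23
34 ÷ 23 → quotient 1, remainder 11
23 ÷ 11 → quotient 2, remainder 1
11 ÷ 1 → quotient 11, remainder 0

[-9; 2, 1, 2, 11]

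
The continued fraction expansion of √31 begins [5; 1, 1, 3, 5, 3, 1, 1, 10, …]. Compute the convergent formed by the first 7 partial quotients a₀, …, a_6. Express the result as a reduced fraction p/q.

Start with 1.
3 + 1/(1/1) = 3 + 1/1 = 4/1
5 + 1/(4/1) = 5 + 1/4 = 21/4
3 + 1/(21/4) = 3 + 4/21 = 67/21
1 + 1/(67/21) = 1 + 21/67 = 88/67
1 + 1/(88/67) = 1 + 67/88 = 155/88
5 + 1/(155/88) = 5 + 88/155 = 863/155

863/155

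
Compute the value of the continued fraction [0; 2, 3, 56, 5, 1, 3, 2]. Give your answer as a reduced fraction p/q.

Compute successive convergents:
a_0 = 0: 0/1
a_1 = 2: 1/2
a_2 = 3: 3/7
a_3 = 56: 169/394
a_4 = 5: 848/1977
a_5 = 1: 1017/2371
a_6 = 3: 3899/9090
a_7 = 2: 8815/20551

8815/20551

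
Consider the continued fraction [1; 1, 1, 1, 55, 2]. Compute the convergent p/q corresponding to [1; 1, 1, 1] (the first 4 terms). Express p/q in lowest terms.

Start with 1.
1 + 1/(1/1) = 1 + 1/1 = 2/1
1 + 1/(2/1) = 1 + 1/2 = 3/2
1 + 1/(3/2) = 1 + 2/3 = 5/3

5/3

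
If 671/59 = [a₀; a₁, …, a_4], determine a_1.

2

671 ÷ 59 → quotient 11, remainder 22
59 ÷ 22 → quotient 2, remainder 15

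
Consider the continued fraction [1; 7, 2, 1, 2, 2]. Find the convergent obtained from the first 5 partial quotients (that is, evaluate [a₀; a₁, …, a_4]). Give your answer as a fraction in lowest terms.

67/59

Compute successive convergents:
a_0 = 1: 1/1
a_1 = 7: 8/7
a_2 = 2: 17/15
a_3 = 1: 25/22
a_4 = 2: 67/59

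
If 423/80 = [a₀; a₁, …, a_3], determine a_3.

⌊423/80⌋ = 5, remainder 23
⌊80/23⌋ = 3, remainder 11
⌊23/11⌋ = 2, remainder 1
⌊11/1⌋ = 11, remainder 0

11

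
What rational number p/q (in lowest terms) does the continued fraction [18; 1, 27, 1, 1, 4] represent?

4874/257

Compute successive convergents:
a_0 = 18: 18/1
a_1 = 1: 19/1
a_2 = 27: 531/28
a_3 = 1: 550/29
a_4 = 1: 1081/57
a_5 = 4: 4874/257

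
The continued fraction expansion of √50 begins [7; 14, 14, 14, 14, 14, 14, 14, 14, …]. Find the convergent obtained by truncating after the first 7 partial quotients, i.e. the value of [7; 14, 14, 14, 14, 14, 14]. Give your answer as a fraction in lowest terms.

54608393/7722793

Start with 14.
14 + 1/(14/1) = 14 + 1/14 = 197/14
14 + 1/(197/14) = 14 + 14/197 = 2772/197
14 + 1/(2772/197) = 14 + 197/2772 = 39005/2772
14 + 1/(39005/2772) = 14 + 2772/39005 = 548842/39005
14 + 1/(548842/39005) = 14 + 39005/548842 = 7722793/548842
7 + 1/(7722793/548842) = 7 + 548842/7722793 = 54608393/7722793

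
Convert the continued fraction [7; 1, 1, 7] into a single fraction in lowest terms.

113/15

a_0 = 7: 7/1
a_1 = 1: 8/1
a_2 = 1: 15/2
a_3 = 7: 113/15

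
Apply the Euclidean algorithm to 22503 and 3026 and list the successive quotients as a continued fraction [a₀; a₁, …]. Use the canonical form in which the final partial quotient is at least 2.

Run the Euclidean algorithm, recording each quotient:
22503 = 7·3026 + 1321, so a_0 = 7
3026 = 2·1321 + 384, so a_1 = 2
1321 = 3·384 + 169, so a_2 = 3
384 = 2·169 + 46, so a_3 = 2
169 = 3·46 + 31, so a_4 = 3
46 = 1·31 + 15, so a_5 = 1
31 = 2·15 + 1, so a_6 = 2
15 = 15·1 + 0, so a_7 = 15

[7; 2, 3, 2, 3, 1, 2, 15]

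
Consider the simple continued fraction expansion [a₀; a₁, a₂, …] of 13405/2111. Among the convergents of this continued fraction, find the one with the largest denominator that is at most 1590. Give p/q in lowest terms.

List convergents until the denominator exceeds the bound:
a_0 = 6: 6/1  (≤ bound)
a_1 = 2: 13/2  (≤ bound)
a_2 = 1: 19/3  (≤ bound)
a_3 = 5: 108/17  (≤ bound)
a_4 = 1: 127/20  (≤ bound)
a_5 = 34: 4426/697  (≤ bound)
a_6 = 3: 13405/2111  (> 1590, stop)

4426/697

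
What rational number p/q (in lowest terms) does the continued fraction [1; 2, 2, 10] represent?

73/52

Start with 10.
2 + 1/(10/1) = 2 + 1/10 = 21/10
2 + 1/(21/10) = 2 + 10/21 = 52/21
1 + 1/(52/21) = 1 + 21/52 = 73/52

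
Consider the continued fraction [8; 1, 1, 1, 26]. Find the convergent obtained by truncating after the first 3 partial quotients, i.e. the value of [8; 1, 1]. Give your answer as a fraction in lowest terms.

17/2

Build up convergents one term at a time:
a_0 = 8: 8/1
a_1 = 1: 9/1
a_2 = 1: 17/2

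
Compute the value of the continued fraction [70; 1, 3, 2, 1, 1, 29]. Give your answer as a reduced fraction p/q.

Build up convergents one term at a time:
a_0 = 70: 70/1
a_1 = 1: 71/1
a_2 = 3: 283/4
a_3 = 2: 637/9
a_4 = 1: 920/13
a_5 = 1: 1557/22
a_6 = 29: 46073/651

46073/651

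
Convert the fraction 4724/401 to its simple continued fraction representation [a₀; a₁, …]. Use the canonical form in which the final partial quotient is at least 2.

⌊4724/401⌋ = 11, remainder 313
⌊401/313⌋ = 1, remainder 88
⌊313/88⌋ = 3, remainder 49
⌊88/49⌋ = 1, remainder 39
⌊49/39⌋ = 1, remainder 10
⌊39/10⌋ = 3, remainder 9
⌊10/9⌋ = 1, remainder 1
⌊9/1⌋ = 9, remainder 0

[11; 1, 3, 1, 1, 3, 1, 9]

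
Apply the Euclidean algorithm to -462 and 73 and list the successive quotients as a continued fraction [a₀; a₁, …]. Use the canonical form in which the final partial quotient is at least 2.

-462 ÷ 73 → quotient -7, remainder 49
73 ÷ 49 → quotient 1, remainder 24
49 ÷ 24 → quotient 2, remainder 1
24 ÷ 1 → quotient 24, remainder 0

[-7; 1, 2, 24]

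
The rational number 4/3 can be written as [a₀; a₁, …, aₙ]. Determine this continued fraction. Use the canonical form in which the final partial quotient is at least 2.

[1; 3]

4 ÷ 3 → quotient 1, remainder 1
3 ÷ 1 → quotient 3, remainder 0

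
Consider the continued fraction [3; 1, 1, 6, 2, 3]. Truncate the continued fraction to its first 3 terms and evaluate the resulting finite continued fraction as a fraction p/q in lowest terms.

Work from the innermost term outward:
Start with 1.
1 + 1/(1/1) = 1 + 1/1 = 2/1
3 + 1/(2/1) = 3 + 1/2 = 7/2

7/2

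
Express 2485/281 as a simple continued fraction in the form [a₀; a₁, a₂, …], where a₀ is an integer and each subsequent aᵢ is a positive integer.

[8; 1, 5, 2, 1, 1, 2, 3]

2485 = 8·281 + 237, so a_0 = 8
281 = 1·237 + 44, so a_1 = 1
237 = 5·44 + 17, so a_2 = 5
44 = 2·17 + 10, so a_3 = 2
17 = 1·10 + 7, so a_4 = 1
10 = 1·7 + 3, so a_5 = 1
7 = 2·3 + 1, so a_6 = 2
3 = 3·1 + 0, so a_7 = 3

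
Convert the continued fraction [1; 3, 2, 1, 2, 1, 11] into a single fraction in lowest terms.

a_0 = 1: 1/1
a_1 = 3: 4/3
a_2 = 2: 9/7
a_3 = 1: 13/10
a_4 = 2: 35/27
a_5 = 1: 48/37
a_6 = 11: 563/434

563/434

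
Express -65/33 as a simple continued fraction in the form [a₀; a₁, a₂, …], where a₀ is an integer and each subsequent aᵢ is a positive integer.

⌊-65/33⌋ = -2, remainder 1
⌊33/1⌋ = 33, remainder 0

[-2; 33]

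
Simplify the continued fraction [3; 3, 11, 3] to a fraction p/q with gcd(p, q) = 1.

349/105

Start with 3.
11 + 1/(3/1) = 11 + 1/3 = 34/3
3 + 1/(34/3) = 3 + 3/34 = 105/34
3 + 1/(105/34) = 3 + 34/105 = 349/105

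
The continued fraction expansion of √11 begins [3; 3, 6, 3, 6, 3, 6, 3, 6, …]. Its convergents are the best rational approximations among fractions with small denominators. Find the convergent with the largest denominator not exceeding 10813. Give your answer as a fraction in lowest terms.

25077/7561

a_0 = 3: 3/1  (≤ bound)
a_1 = 3: 10/3  (≤ bound)
a_2 = 6: 63/19  (≤ bound)
a_3 = 3: 199/60  (≤ bound)
a_4 = 6: 1257/379  (≤ bound)
a_5 = 3: 3970/1197  (≤ bound)
a_6 = 6: 25077/7561  (≤ bound)
a_7 = 3: 79201/23880  (> 10813, stop)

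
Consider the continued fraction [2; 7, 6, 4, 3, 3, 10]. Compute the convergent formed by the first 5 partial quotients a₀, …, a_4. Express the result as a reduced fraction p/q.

1241/580

Collapse the nested fraction from the inside out:
Start with 3.
4 + 1/(3/1) = 4 + 1/3 = 13/3
6 + 1/(13/3) = 6 + 3/13 = 81/13
7 + 1/(81/13) = 7 + 13/81 = 580/81
2 + 1/(580/81) = 2 + 81/580 = 1241/580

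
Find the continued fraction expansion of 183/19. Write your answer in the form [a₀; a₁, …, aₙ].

[9; 1, 1, 1, 2, 2]

Run the Euclidean algorithm, recording each quotient:
183 ÷ 19 → quotient 9, remainder 12
19 ÷ 12 → quotient 1, remainder 7
12 ÷ 7 → quotient 1, remainder 5
7 ÷ 5 → quotient 1, remainder 2
5 ÷ 2 → quotient 2, remainder 1
2 ÷ 1 → quotient 2, remainder 0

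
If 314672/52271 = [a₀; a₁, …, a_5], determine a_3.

35

314672 = 6·52271 + 1046, so a_0 = 6
52271 = 49·1046 + 1017, so a_1 = 49
1046 = 1·1017 + 29, so a_2 = 1
1017 = 35·29 + 2, so a_3 = 35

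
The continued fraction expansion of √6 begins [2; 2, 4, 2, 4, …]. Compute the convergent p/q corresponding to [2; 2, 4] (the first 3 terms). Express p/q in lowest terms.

22/9

Work from the innermost term outward:
Start with 4.
2 + 1/(4/1) = 2 + 1/4 = 9/4
2 + 1/(9/4) = 2 + 4/9 = 22/9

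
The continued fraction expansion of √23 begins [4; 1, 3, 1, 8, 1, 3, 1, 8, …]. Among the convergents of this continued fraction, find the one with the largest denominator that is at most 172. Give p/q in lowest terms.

235/49

List convergents until the denominator exceeds the bound:
a_0 = 4: 4/1  (≤ bound)
a_1 = 1: 5/1  (≤ bound)
a_2 = 3: 19/4  (≤ bound)
a_3 = 1: 24/5  (≤ bound)
a_4 = 8: 211/44  (≤ bound)
a_5 = 1: 235/49  (≤ bound)
a_6 = 3: 916/191  (> 172, stop)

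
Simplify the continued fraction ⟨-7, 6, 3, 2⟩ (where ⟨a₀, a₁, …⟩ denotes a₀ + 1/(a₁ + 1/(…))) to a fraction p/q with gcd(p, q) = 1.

-301/44

Use the convergent recurrence hₖ = aₖ·hₖ₋₁ + hₖ₋₂ (and likewise for the denominators kₖ):
a_0 = -7: -7/1
a_1 = 6: -41/6
a_2 = 3: -130/19
a_3 = 2: -301/44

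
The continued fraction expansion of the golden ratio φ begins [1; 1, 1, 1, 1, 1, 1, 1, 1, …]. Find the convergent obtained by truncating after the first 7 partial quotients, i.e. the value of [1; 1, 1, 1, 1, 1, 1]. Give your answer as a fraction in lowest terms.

21/13

Work from the innermost term outward:
Start with 1.
1 + 1/(1/1) = 1 + 1/1 = 2/1
1 + 1/(2/1) = 1 + 1/2 = 3/2
1 + 1/(3/2) = 1 + 2/3 = 5/3
1 + 1/(5/3) = 1 + 3/5 = 8/5
1 + 1/(8/5) = 1 + 5/8 = 13/8
1 + 1/(13/8) = 1 + 8/13 = 21/13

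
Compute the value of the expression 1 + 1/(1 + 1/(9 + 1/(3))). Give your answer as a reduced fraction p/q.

a_0 = 1: 1/1
a_1 = 1: 2/1
a_2 = 9: 19/10
a_3 = 3: 59/31

59/31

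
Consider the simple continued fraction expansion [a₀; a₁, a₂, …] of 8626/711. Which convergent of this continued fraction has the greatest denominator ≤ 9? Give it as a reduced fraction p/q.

a_0 = 12: 12/1  (≤ bound)
a_1 = 7: 85/7  (≤ bound)
a_2 = 1: 97/8  (≤ bound)
a_3 = 1: 182/15  (> 9, stop)

97/8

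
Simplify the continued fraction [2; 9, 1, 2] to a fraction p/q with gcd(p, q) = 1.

61/29

Starting at the tail and folding back:
Start with 2.
1 + 1/(2/1) = 1 + 1/2 = 3/2
9 + 1/(3/2) = 9 + 2/3 = 29/3
2 + 1/(29/3) = 2 + 3/29 = 61/29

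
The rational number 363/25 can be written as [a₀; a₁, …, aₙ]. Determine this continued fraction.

⌊363/25⌋ = 14, remainder 13
⌊25/13⌋ = 1, remainder 12
⌊13/12⌋ = 1, remainder 1
⌊12/1⌋ = 12, remainder 0

[14; 1, 1, 12]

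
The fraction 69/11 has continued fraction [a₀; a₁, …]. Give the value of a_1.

3

Repeatedly divide and take the remainder:
69 = 6·11 + 3, so a_0 = 6
11 = 3·3 + 2, so a_1 = 3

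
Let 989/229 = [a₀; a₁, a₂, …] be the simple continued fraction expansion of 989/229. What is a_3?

3

989 = 4·229 + 73, so a_0 = 4
229 = 3·73 + 10, so a_1 = 3
73 = 7·10 + 3, so a_2 = 7
10 = 3·3 + 1, so a_3 = 3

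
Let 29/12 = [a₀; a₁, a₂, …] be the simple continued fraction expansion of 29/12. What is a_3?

⌊29/12⌋ = 2, remainder 5
⌊12/5⌋ = 2, remainder 2
⌊5/2⌋ = 2, remainder 1
⌊2/1⌋ = 2, remainder 0

2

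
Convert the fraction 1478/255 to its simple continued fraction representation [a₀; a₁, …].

[5; 1, 3, 1, 9, 2, 2]

Run the Euclidean algorithm, recording each quotient:
1478 ÷ 255 → quotient 5, remainder 203
255 ÷ 203 → quotient 1, remainder 52
203 ÷ 52 → quotient 3, remainder 47
52 ÷ 47 → quotient 1, remainder 5
47 ÷ 5 → quotient 9, remainder 2
5 ÷ 2 → quotient 2, remainder 1
2 ÷ 1 → quotient 2, remainder 0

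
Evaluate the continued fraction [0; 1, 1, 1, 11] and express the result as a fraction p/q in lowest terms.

Start with 11.
1 + 1/(11/1) = 1 + 1/11 = 12/11
1 + 1/(12/11) = 1 + 11/12 = 23/12
1 + 1/(23/12) = 1 + 12/23 = 35/23
0 + 1/(35/23) = 0 + 23/35 = 23/35

23/35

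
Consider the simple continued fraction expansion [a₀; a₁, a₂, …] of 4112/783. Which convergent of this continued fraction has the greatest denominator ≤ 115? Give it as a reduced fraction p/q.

List convergents until the denominator exceeds the bound:
a_0 = 5: 5/1  (≤ bound)
a_1 = 3: 16/3  (≤ bound)
a_2 = 1: 21/4  (≤ bound)
a_3 = 38: 814/155  (> 115, stop)

21/4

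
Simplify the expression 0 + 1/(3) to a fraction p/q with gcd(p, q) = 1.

1/3

Compute successive convergents:
a_0 = 0: 0/1
a_1 = 3: 1/3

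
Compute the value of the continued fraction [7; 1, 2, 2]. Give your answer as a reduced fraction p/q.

Start with 2.
2 + 1/(2/1) = 2 + 1/2 = 5/2
1 + 1/(5/2) = 1 + 2/5 = 7/5
7 + 1/(7/5) = 7 + 5/7 = 54/7

54/7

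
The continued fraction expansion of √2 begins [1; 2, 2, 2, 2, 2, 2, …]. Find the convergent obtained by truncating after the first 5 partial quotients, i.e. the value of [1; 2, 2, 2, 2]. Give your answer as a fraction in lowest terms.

41/29

Start with 2.
2 + 1/(2/1) = 2 + 1/2 = 5/2
2 + 1/(5/2) = 2 + 2/5 = 12/5
2 + 1/(12/5) = 2 + 5/12 = 29/12
1 + 1/(29/12) = 1 + 12/29 = 41/29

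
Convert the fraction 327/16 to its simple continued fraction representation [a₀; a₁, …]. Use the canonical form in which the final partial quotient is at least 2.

[20; 2, 3, 2]

327 ÷ 16 → quotient 20, remainder 7
16 ÷ 7 → quotient 2, remainder 2
7 ÷ 2 → quotient 3, remainder 1
2 ÷ 1 → quotient 2, remainder 0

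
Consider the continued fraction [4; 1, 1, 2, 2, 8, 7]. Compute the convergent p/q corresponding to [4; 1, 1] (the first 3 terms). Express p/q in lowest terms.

9/2

Use the convergent recurrence hₖ = aₖ·hₖ₋₁ + hₖ₋₂ (and likewise for the denominators kₖ):
a_0 = 4: 4/1
a_1 = 1: 5/1
a_2 = 1: 9/2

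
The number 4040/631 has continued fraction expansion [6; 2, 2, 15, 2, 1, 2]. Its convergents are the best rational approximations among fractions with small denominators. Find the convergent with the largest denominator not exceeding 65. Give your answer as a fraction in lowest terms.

32/5

a_0 = 6: 6/1  (≤ bound)
a_1 = 2: 13/2  (≤ bound)
a_2 = 2: 32/5  (≤ bound)
a_3 = 15: 493/77  (> 65, stop)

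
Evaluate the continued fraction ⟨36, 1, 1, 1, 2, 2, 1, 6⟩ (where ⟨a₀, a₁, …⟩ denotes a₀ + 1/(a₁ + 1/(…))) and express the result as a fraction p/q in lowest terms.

Starting at the tail and folding back:
Start with 6.
1 + 1/(6/1) = 1 + 1/6 = 7/6
2 + 1/(7/6) = 2 + 6/7 = 20/7
2 + 1/(20/7) = 2 + 7/20 = 47/20
1 + 1/(47/20) = 1 + 20/47 = 67/47
1 + 1/(67/47) = 1 + 47/67 = 114/67
1 + 1/(114/67) = 1 + 67/114 = 181/114
36 + 1/(181/114) = 36 + 114/181 = 6630/181

6630/181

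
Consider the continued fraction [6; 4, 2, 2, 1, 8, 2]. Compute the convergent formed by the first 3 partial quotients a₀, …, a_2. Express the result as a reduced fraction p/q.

Compute successive convergents:
a_0 = 6: 6/1
a_1 = 4: 25/4
a_2 = 2: 56/9

56/9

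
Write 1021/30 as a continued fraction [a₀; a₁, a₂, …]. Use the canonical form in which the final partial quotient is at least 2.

⌊1021/30⌋ = 34, remainder 1
⌊30/1⌋ = 30, remainder 0

[34; 30]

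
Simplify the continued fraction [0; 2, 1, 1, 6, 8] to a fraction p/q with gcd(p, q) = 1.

Start with 8.
6 + 1/(8/1) = 6 + 1/8 = 49/8
1 + 1/(49/8) = 1 + 8/49 = 57/49
1 + 1/(57/49) = 1 + 49/57 = 106/57
2 + 1/(106/57) = 2 + 57/106 = 269/106
0 + 1/(269/106) = 0 + 106/269 = 106/269

106/269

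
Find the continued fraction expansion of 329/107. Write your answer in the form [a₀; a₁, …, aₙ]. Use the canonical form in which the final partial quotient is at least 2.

[3; 13, 2, 1, 2]

329 = 3·107 + 8, so a_0 = 3
107 = 13·8 + 3, so a_1 = 13
8 = 2·3 + 2, so a_2 = 2
3 = 1·2 + 1, so a_3 = 1
2 = 2·1 + 0, so a_4 = 2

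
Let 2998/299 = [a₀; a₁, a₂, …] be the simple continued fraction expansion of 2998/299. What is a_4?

Run the Euclidean algorithm, recording each quotient:
2998 = 10·299 + 8, so a_0 = 10
299 = 37·8 + 3, so a_1 = 37
8 = 2·3 + 2, so a_2 = 2
3 = 1·2 + 1, so a_3 = 1
2 = 2·1 + 0, so a_4 = 2

2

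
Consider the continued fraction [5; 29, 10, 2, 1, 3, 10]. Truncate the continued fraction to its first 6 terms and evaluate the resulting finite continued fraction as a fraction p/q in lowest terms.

Start with 3.
1 + 1/(3/1) = 1 + 1/3 = 4/3
2 + 1/(4/3) = 2 + 3/4 = 11/4
10 + 1/(11/4) = 10 + 4/11 = 114/11
29 + 1/(114/11) = 29 + 11/114 = 3317/114
5 + 1/(3317/114) = 5 + 114/3317 = 16699/3317

16699/3317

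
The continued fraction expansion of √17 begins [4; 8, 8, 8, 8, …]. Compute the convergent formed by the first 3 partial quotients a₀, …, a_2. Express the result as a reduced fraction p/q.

268/65

Use the convergent recurrence hₖ = aₖ·hₖ₋₁ + hₖ₋₂ (and likewise for the denominators kₖ):
a_0 = 4: 4/1
a_1 = 8: 33/8
a_2 = 8: 268/65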